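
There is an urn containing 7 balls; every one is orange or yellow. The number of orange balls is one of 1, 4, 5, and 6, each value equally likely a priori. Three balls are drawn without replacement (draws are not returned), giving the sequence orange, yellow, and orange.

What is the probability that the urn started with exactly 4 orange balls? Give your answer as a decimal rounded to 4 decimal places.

0.3396

Compute the likelihood of the observed sequence for each case: P(data | r = 1) = (1/7)(6/6)(0/5) = 0; P(data | r = 4) = (4/7)(3/6)(3/5) = 6/35; P(data | r = 5) = (5/7)(2/6)(4/5) = 4/21; P(data | r = 6) = (6/7)(1/6)(5/5) = 1/7.
The prior-weighted likelihoods are 1/4 · 0 = 0, 1/4 · 6/35 = 3/70, 1/4 · 4/21 = 1/21, 1/4 · 1/7 = 1/28; these sum to 53/420.
By Bayes' rule, P(r = 4 | data) = (3/70) / (53/420) = 18/53.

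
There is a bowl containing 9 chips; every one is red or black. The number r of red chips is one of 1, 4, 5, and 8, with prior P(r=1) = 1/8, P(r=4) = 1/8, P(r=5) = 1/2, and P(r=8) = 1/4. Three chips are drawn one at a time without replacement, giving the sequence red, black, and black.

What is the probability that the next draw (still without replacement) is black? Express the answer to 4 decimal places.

0.4681

Under each hypothesis, the probability of the observed sequence is: P(data | r = 1) = (1/9)(8/8)(7/7) = 1/9; P(data | r = 4) = (4/9)(5/8)(4/7) = 10/63; P(data | r = 5) = (5/9)(4/8)(3/7) = 5/42; P(data | r = 8) = (8/9)(1/8)(0/7) = 0.
The prior-weighted likelihoods are 1/8 · 1/9 = 1/72, 1/8 · 10/63 = 5/252, 1/2 · 5/42 = 5/84, 1/4 · 0 = 0; these sum to 47/504.
The posterior is then P(r = 1 | data) = 7/47, P(r = 4 | data) = 10/47, P(r = 5 | data) = 30/47, P(r = 8 | data) = 0.
Averaging over the posterior, P(black next | data) = (1)(7/47) + (1/2)(10/47) + (1/3)(30/47) = 22/47.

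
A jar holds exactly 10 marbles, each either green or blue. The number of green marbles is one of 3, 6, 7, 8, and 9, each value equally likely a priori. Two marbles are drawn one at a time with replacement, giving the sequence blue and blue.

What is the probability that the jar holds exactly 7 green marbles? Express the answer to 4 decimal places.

0.1139

The likelihood of the observed sequence under each hypothesis: P(data | r = 3) = (7/10)(7/10) = 49/100; P(data | r = 6) = (4/10)(4/10) = 4/25; P(data | r = 7) = (3/10)(3/10) = 9/100; P(data | r = 8) = (2/10)(2/10) = 1/25; P(data | r = 9) = (1/10)(1/10) = 1/100.
Weighting by the prior gives 1/5 · 49/100 = 49/500, 1/5 · 4/25 = 4/125, 1/5 · 9/100 = 9/500, 1/5 · 1/25 = 1/125, 1/5 · 1/100 = 1/500; with total 79/500.
By Bayes' rule, P(r = 7 | data) = (9/500) / (79/500) = 9/79.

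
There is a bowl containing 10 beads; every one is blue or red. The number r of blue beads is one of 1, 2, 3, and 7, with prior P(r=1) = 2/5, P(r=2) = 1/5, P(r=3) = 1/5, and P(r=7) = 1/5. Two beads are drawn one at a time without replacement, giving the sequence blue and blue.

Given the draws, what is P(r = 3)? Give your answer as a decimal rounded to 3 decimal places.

The likelihood of the observed sequence under each hypothesis: P(data | r = 1) = (1/10)(0/9) = 0; P(data | r = 2) = (2/10)(1/9) = 1/45; P(data | r = 3) = (3/10)(2/9) = 1/15; P(data | r = 7) = (7/10)(6/9) = 7/15.
Multiplying each by its prior: 2/5 · 0 = 0, 1/5 · 1/45 = 1/225, 1/5 · 1/15 = 1/75, 1/5 · 7/15 = 7/75; summing to 1/9.
Hence P(r = 3 | data) = (1/75) / (1/9) = 3/25.

0.120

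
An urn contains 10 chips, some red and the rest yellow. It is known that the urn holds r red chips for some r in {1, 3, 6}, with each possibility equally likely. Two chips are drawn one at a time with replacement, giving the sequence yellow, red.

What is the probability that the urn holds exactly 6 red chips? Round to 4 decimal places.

0.4444

Under each hypothesis, the probability of the observed sequence is: P(data | r = 1) = (9/10)(1/10) = 9/100; P(data | r = 3) = (7/10)(3/10) = 21/100; P(data | r = 6) = (4/10)(6/10) = 6/25.
Weighting by the prior gives 1/3 · 9/100 = 3/100, 1/3 · 21/100 = 7/100, 1/3 · 6/25 = 2/25; with total 9/50.
Hence P(r = 6 | data) = (2/25) / (9/50) = 4/9.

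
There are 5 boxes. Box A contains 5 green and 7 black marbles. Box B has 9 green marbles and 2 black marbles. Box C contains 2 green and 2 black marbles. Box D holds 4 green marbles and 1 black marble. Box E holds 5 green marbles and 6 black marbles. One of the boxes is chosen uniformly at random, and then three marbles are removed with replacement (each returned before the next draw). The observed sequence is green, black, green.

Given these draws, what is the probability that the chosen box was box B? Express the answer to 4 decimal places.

Under each hypothesis, the probability of the observed sequence is: P(data | box A) = (5/12)(7/12)(5/12) = 0.10127; P(data | box B) = (9/11)(2/11)(9/11) = 0.12171; P(data | box C) = (2/4)(2/4)(2/4) = 0.125; P(data | box D) = (4/5)(1/5)(4/5) = 0.128; P(data | box E) = (5/11)(6/11)(5/11) = 0.1127.
Multiplying each by its prior: 1/5 · 0.10127 = 0.020255, 1/5 · 0.12171 = 0.024343, 1/5 · 0.125 = 0.025, 1/5 · 0.128 = 0.0256, 1/5 · 0.1127 = 0.022539; summing to 0.11774.
Hence P(box B | data) = (0.024343) / (0.11774) = 0.20675.

0.2068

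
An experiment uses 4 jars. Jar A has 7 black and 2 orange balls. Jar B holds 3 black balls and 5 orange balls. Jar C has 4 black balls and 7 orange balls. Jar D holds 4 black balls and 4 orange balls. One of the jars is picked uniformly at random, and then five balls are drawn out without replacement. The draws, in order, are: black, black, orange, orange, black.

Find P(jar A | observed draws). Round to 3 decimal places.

0.260

Under each hypothesis, the probability of the observed sequence is: P(data | jar A) = (7/9)(6/8)(2/7)(1/6)(5/5) = 0.027778; P(data | jar B) = (3/8)(2/7)(5/6)(4/5)(1/4) = 0.017857; P(data | jar C) = (4/11)(3/10)(7/9)(6/8)(2/7) = 0.018182; P(data | jar D) = (4/8)(3/7)(4/6)(3/5)(2/4) = 0.042857.
Multiplying each by its prior: 1/4 · 0.027778 = 0.0069444, 1/4 · 0.017857 = 0.0044643, 1/4 · 0.018182 = 0.0045455, 1/4 · 0.042857 = 0.010714; summing to 0.026668.
Therefore the posterior P(jar A | data) = (0.0069444) / (0.026668) = 0.2604.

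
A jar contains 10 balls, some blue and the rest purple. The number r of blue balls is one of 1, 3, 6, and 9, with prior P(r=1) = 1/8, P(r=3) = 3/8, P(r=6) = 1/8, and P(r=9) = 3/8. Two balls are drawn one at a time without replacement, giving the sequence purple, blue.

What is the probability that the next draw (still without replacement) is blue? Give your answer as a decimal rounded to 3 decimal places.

0.470

Under each hypothesis, the probability of the observed sequence is: P(data | r = 1) = (9/10)(1/9) = 1/10; P(data | r = 3) = (7/10)(3/9) = 7/30; P(data | r = 6) = (4/10)(6/9) = 4/15; P(data | r = 9) = (1/10)(9/9) = 1/10.
Weighting by the prior gives 1/8 · 1/10 = 1/80, 3/8 · 7/30 = 7/80, 1/8 · 4/15 = 1/30, 3/8 · 1/10 = 3/80; with total 41/240.
Normalising, the posterior is P(r = 1 | data) = 3/41, P(r = 3 | data) = 21/41, P(r = 6 | data) = 8/41, P(r = 9 | data) = 9/41.
Averaging over the posterior, P(blue next | data) = (0)(3/41) + (1/4)(21/41) + (5/8)(8/41) + (1)(9/41) = 77/164.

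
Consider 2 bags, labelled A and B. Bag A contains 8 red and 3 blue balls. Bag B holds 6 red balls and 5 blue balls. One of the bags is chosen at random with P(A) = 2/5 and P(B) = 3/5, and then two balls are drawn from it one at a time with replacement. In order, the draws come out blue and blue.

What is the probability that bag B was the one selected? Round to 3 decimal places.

0.806

Compute the likelihood of the observed sequence for each case: P(data | bag A) = (3/11)(3/11) = 9/121; P(data | bag B) = (5/11)(5/11) = 25/121.
The prior-weighted likelihoods are 2/5 · 9/121 = 18/605, 3/5 · 25/121 = 15/121; with total 93/605.
So P(bag B | data) = (15/121) / (93/605) = 25/31.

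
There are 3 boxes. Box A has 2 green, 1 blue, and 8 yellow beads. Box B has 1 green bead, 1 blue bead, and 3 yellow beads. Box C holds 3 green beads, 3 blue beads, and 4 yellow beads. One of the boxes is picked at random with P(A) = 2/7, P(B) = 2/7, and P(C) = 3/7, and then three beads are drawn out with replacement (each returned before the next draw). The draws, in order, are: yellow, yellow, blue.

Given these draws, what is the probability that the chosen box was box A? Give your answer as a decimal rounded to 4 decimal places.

The likelihood of the observed sequence under each hypothesis: P(data | box A) = (8/11)(8/11)(1/11) = 0.048084; P(data | box B) = (3/5)(3/5)(1/5) = 0.072; P(data | box C) = (4/10)(4/10)(3/10) = 0.048.
Weighting by the prior gives 2/7 · 0.048084 = 0.013738, 2/7 · 0.072 = 0.020571, 3/7 · 0.048 = 0.020571; these sum to 0.054881.
Therefore the posterior P(box A | data) = (0.013738) / (0.054881) = 0.25033.

0.2503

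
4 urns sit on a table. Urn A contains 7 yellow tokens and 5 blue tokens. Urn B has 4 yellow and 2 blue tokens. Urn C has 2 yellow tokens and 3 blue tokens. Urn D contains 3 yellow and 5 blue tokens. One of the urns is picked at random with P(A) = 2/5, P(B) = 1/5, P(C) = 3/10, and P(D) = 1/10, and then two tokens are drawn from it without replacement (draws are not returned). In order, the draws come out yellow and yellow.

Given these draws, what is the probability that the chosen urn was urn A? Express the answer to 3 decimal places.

Compute the likelihood of the observed sequence for each case: P(data | urn A) = (7/12)(6/11) = 0.31818; P(data | urn B) = (4/6)(3/5) = 0.4; P(data | urn C) = (2/5)(1/4) = 0.1; P(data | urn D) = (3/8)(2/7) = 0.10714.
Weighting by the prior gives 2/5 · 0.31818 = 0.12727, 1/5 · 0.4 = 0.08, 3/10 · 0.1 = 0.03, 1/10 · 0.10714 = 0.010714; with total 0.24799.
So P(urn A | data) = (0.12727) / (0.24799) = 0.51322.

0.513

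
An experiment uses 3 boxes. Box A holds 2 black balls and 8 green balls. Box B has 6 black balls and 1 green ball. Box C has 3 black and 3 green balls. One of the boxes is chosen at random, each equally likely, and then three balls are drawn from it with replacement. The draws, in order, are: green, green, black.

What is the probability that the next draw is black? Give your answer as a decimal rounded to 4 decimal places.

0.3811

For each hypothesis, P(data | H) works out to: P(data | box A) = (8/10)(8/10)(2/10) = 0.128; P(data | box B) = (1/7)(1/7)(6/7) = 0.017493; P(data | box C) = (3/6)(3/6)(3/6) = 0.125.
Weighting by the prior gives 1/3 · 0.128 = 0.042667, 1/3 · 0.017493 = 0.0058309, 1/3 · 0.125 = 0.041667; summing to 0.090164.
The posterior is then P(box A | data) = 0.47321, P(box B | data) = 0.06467, P(box C | data) = 0.46212.
So P(black next | data) = Σ P(black next | H) P(H | data) = (1/5)(0.47321) + (6/7)(0.06467) + (1/2)(0.46212) = 0.38113.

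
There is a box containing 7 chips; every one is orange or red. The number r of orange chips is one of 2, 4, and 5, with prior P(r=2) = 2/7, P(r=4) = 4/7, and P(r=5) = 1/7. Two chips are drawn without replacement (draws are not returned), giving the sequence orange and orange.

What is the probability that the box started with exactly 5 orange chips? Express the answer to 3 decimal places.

0.278

Compute the likelihood of the observed sequence for each case: P(data | r = 2) = (2/7)(1/6) = 1/21; P(data | r = 4) = (4/7)(3/6) = 2/7; P(data | r = 5) = (5/7)(4/6) = 10/21.
Weighting by the prior gives 2/7 · 1/21 = 2/147, 4/7 · 2/7 = 8/49, 1/7 · 10/21 = 10/147; summing to 12/49.
By Bayes' rule, P(r = 5 | data) = (10/147) / (12/49) = 5/18.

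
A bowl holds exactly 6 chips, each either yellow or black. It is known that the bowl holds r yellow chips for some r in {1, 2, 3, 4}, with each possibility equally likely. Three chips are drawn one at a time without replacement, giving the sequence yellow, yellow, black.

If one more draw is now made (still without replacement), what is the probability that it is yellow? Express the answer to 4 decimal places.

0.4400

Compute the likelihood of the observed sequence for each case: P(data | r = 1) = (1/6)(0/5) = 0; P(data | r = 2) = (2/6)(1/5)(4/4) = 1/15; P(data | r = 3) = (3/6)(2/5)(3/4) = 3/20; P(data | r = 4) = (4/6)(3/5)(2/4) = 1/5.
The prior-weighted likelihoods are 1/4 · 0 = 0, 1/4 · 1/15 = 1/60, 1/4 · 3/20 = 3/80, 1/4 · 1/5 = 1/20; these sum to 5/48.
Normalising, the posterior is P(r = 1 | data) = 0, P(r = 2 | data) = 4/25, P(r = 3 | data) = 9/25, P(r = 4 | data) = 12/25.
The predictive probability is P(yellow next | data) = (0)(4/25) + (1/3)(9/25) + (2/3)(12/25) = 11/25.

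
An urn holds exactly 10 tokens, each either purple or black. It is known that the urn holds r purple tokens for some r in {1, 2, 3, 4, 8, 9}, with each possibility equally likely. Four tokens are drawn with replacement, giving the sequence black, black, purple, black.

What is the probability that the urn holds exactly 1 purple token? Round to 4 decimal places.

0.1960

For each hypothesis, P(data | H) works out to: P(data | r = 1) = (9/10)(9/10)(1/10)(9/10) = 0.0729; P(data | r = 2) = (8/10)(8/10)(2/10)(8/10) = 0.1024; P(data | r = 3) = (7/10)(7/10)(3/10)(7/10) = 0.1029; P(data | r = 4) = (6/10)(6/10)(4/10)(6/10) = 0.0864; P(data | r = 8) = (2/10)(2/10)(8/10)(2/10) = 0.0064; P(data | r = 9) = (1/10)(1/10)(9/10)(1/10) = 0.0009.
The prior-weighted likelihoods are 1/6 · 0.0729 = 0.01215, 1/6 · 0.1024 = 0.017067, 1/6 · 0.1029 = 0.01715, 1/6 · 0.0864 = 0.0144, 1/6 · 0.0064 = 0.0010667, 1/6 · 0.0009 = 0.00015; these sum to 0.061983.
Therefore the posterior P(r = 1 | data) = (0.01215) / (0.061983) = 0.19602.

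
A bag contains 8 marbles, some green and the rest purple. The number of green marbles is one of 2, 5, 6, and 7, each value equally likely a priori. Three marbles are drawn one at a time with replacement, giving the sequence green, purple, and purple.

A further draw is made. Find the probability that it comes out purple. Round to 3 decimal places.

0.525

For each hypothesis, P(data | H) works out to: P(data | r = 2) = (2/8)(6/8)(6/8) = 0.14062; P(data | r = 5) = (5/8)(3/8)(3/8) = 0.087891; P(data | r = 6) = (6/8)(2/8)(2/8) = 0.046875; P(data | r = 7) = (7/8)(1/8)(1/8) = 0.013672.
Weighting by the prior gives 1/4 · 0.14062 = 0.035156, 1/4 · 0.087891 = 0.021973, 1/4 · 0.046875 = 0.011719, 1/4 · 0.013672 = 0.003418; with total 0.072266.
The posterior is then P(r = 2 | data) = 0.48649, P(r = 5 | data) = 0.30405, P(r = 6 | data) = 0.16216, P(r = 7 | data) = 0.047297.
Averaging over the posterior, P(purple next | data) = (3/4)(0.48649) + (3/8)(0.30405) + (1/4)(0.16216) + (1/8)(0.047297) = 0.52534.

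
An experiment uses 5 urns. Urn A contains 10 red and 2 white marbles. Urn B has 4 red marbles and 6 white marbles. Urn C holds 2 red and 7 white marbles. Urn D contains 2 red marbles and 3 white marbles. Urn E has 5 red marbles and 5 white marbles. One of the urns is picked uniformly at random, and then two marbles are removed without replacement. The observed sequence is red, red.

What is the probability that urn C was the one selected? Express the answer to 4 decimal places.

0.0238

The likelihood of the observed sequence under each hypothesis: P(data | urn A) = (10/12)(9/11) = 0.68182; P(data | urn B) = (4/10)(3/9) = 0.13333; P(data | urn C) = (2/9)(1/8) = 0.027778; P(data | urn D) = (2/5)(1/4) = 0.1; P(data | urn E) = (5/10)(4/9) = 0.22222.
Multiplying each by its prior: 1/5 · 0.68182 = 0.13636, 1/5 · 0.13333 = 0.026667, 1/5 · 0.027778 = 0.0055556, 1/5 · 0.1 = 0.02, 1/5 · 0.22222 = 0.044444; summing to 0.23303.
So P(urn C | data) = (0.0055556) / (0.23303) = 0.02384.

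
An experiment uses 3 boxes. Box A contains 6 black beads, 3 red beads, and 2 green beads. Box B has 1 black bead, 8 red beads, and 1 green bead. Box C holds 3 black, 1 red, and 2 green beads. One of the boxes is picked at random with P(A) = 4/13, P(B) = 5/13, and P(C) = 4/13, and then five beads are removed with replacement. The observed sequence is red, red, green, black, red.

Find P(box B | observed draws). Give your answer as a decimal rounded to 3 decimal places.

0.697

Under each hypothesis, the probability of the observed sequence is: P(data | box A) = (3/11)(3/11)(2/11)(6/11)(3/11) = 0.0020118; P(data | box B) = (8/10)(8/10)(1/10)(1/10)(8/10) = 0.00512; P(data | box C) = (1/6)(1/6)(2/6)(3/6)(1/6) = 0.0007716.
The prior-weighted likelihoods are 4/13 · 0.0020118 = 0.00061901, 5/13 · 0.00512 = 0.0019692, 4/13 · 0.0007716 = 0.00023742; summing to 0.0028257.
By Bayes' rule, P(box B | data) = (0.0019692) / (0.0028257) = 0.69691.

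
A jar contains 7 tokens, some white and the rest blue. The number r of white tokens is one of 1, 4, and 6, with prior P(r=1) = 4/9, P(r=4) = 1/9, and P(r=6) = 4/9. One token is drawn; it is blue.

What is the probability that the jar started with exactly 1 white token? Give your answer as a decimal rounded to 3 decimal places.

0.774

Under each hypothesis, the probability of this draw is: P(data | r = 1) = (6/7) = 6/7; P(data | r = 4) = (3/7) = 3/7; P(data | r = 6) = (1/7) = 1/7.
Multiplying each by its prior: 4/9 · 6/7 = 8/21, 1/9 · 3/7 = 1/21, 4/9 · 1/7 = 4/63; these sum to 31/63.
Hence P(r = 1 | data) = (8/21) / (31/63) = 24/31.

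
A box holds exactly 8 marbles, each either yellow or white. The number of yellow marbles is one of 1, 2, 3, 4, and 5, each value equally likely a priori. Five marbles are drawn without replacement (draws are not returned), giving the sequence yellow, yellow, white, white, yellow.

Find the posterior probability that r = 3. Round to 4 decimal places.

0.1563

The likelihood of the observed sequence under each hypothesis: P(data | r = 1) = (1/8)(0/7) = 0; P(data | r = 2) = (2/8)(1/7)(6/6)(5/5)(0/4) = 0; P(data | r = 3) = (3/8)(2/7)(5/6)(4/5)(1/4) = 1/56; P(data | r = 4) = (4/8)(3/7)(4/6)(3/5)(2/4) = 3/70; P(data | r = 5) = (5/8)(4/7)(3/6)(2/5)(3/4) = 3/56.
The prior-weighted likelihoods are 1/5 · 0 = 0, 1/5 · 0 = 0, 1/5 · 1/56 = 1/280, 1/5 · 3/70 = 3/350, 1/5 · 3/56 = 3/280; with total 4/175.
So P(r = 3 | data) = (1/280) / (4/175) = 5/32.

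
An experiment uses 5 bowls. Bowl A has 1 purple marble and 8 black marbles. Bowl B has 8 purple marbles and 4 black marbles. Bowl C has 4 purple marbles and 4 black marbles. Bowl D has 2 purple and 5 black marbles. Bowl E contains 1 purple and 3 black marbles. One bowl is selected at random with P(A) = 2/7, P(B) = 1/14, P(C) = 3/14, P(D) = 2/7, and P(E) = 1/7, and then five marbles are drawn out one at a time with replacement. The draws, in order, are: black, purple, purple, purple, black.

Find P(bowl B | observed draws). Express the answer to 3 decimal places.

0.168

The likelihood of the observed sequence under each hypothesis: P(data | bowl A) = (8/9)(1/9)(1/9)(1/9)(8/9) = 0.0010838; P(data | bowl B) = (4/12)(8/12)(8/12)(8/12)(4/12) = 0.032922; P(data | bowl C) = (4/8)(4/8)(4/8)(4/8)(4/8) = 0.03125; P(data | bowl D) = (5/7)(2/7)(2/7)(2/7)(5/7) = 0.0119; P(data | bowl E) = (3/4)(1/4)(1/4)(1/4)(3/4) = 0.0087891.
The prior-weighted likelihoods are 2/7 · 0.0010838 = 0.00030967, 1/14 · 0.032922 = 0.0023516, 3/14 · 0.03125 = 0.0066964, 2/7 · 0.0119 = 0.0033999, 1/7 · 0.0087891 = 0.0012556; these sum to 0.014013.
Hence P(bowl B | data) = (0.0023516) / (0.014013) = 0.16781.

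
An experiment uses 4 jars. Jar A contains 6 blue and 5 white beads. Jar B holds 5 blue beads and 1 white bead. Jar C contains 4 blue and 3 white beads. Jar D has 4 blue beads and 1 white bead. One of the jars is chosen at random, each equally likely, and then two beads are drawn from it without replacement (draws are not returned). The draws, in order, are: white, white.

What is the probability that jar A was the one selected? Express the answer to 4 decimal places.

0.5600

For each hypothesis, P(data | H) works out to: P(data | jar A) = (5/11)(4/10) = 2/11; P(data | jar B) = (1/6)(0/5) = 0; P(data | jar C) = (3/7)(2/6) = 1/7; P(data | jar D) = (1/5)(0/4) = 0.
Weighting by the prior gives 1/4 · 2/11 = 1/22, 1/4 · 0 = 0, 1/4 · 1/7 = 1/28, 1/4 · 0 = 0; summing to 25/308.
Therefore the posterior P(jar A | data) = (1/22) / (25/308) = 14/25.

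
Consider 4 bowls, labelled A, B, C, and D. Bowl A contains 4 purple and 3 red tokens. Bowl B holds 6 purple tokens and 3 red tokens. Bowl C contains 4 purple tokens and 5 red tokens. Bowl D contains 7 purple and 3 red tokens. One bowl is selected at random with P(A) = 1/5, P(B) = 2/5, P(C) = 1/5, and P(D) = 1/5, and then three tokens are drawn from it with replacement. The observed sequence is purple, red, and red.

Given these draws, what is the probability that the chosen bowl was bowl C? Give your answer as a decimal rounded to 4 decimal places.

0.3026

Compute the likelihood of the observed sequence for each case: P(data | bowl A) = (4/7)(3/7)(3/7) = 0.10496; P(data | bowl B) = (6/9)(3/9)(3/9) = 0.074074; P(data | bowl C) = (4/9)(5/9)(5/9) = 0.13717; P(data | bowl D) = (7/10)(3/10)(3/10) = 0.063.
The prior-weighted likelihoods are 1/5 · 0.10496 = 0.020991, 2/5 · 0.074074 = 0.02963, 1/5 · 0.13717 = 0.027435, 1/5 · 0.063 = 0.0126; with total 0.090656.
By Bayes' rule, P(bowl C | data) = (0.027435) / (0.090656) = 0.30263.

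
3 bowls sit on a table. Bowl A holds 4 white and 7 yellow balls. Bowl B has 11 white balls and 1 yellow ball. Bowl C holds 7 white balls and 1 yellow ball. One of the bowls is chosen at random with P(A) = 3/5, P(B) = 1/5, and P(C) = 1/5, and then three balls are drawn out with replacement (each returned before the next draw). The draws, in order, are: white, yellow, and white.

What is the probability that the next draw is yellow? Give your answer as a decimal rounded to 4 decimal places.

For each hypothesis, P(data | H) works out to: P(data | bowl A) = (4/11)(7/11)(4/11) = 0.084147; P(data | bowl B) = (11/12)(1/12)(11/12) = 0.070023; P(data | bowl C) = (7/8)(1/8)(7/8) = 0.095703.
Multiplying each by its prior: 3/5 · 0.084147 = 0.050488, 1/5 · 0.070023 = 0.014005, 1/5 · 0.095703 = 0.019141; summing to 0.083634.
Dividing through by the total gives posterior P(bowl A | data) = 0.60368, P(bowl B | data) = 0.16745, P(bowl C | data) = 0.22886.
So P(yellow next | data) = Σ P(yellow next | H) P(H | data) = (7/11)(0.60368) + (1/12)(0.16745) + (1/8)(0.22886) = 0.42673.

0.4267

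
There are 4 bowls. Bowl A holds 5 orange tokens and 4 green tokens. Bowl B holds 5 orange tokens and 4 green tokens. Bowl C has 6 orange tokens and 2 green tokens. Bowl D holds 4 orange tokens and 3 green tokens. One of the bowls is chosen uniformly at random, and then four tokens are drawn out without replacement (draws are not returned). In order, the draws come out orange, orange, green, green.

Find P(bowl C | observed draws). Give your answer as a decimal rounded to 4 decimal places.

0.1275

For each hypothesis, P(data | H) works out to: P(data | bowl A) = (5/9)(4/8)(4/7)(3/6) = 0.079365; P(data | bowl B) = (5/9)(4/8)(4/7)(3/6) = 0.079365; P(data | bowl C) = (6/8)(5/7)(2/6)(1/5) = 0.035714; P(data | bowl D) = (4/7)(3/6)(3/5)(2/4) = 0.085714.
The prior-weighted likelihoods are 1/4 · 0.079365 = 0.019841, 1/4 · 0.079365 = 0.019841, 1/4 · 0.035714 = 0.0089286, 1/4 · 0.085714 = 0.021429; summing to 0.07004.
By Bayes' rule, P(bowl C | data) = (0.0089286) / (0.07004) = 0.12748.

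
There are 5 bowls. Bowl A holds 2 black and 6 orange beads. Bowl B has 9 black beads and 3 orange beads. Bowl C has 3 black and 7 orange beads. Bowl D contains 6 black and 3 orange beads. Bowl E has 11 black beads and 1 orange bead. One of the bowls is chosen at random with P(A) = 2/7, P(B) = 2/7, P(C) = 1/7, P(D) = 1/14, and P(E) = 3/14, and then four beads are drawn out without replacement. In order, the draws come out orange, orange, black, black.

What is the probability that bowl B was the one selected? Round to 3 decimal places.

0.325

The likelihood of the observed sequence under each hypothesis: P(data | bowl A) = (6/8)(5/7)(2/6)(1/5) = 0.035714; P(data | bowl B) = (3/12)(2/11)(9/10)(8/9) = 0.036364; P(data | bowl C) = (7/10)(6/9)(3/8)(2/7) = 0.05; P(data | bowl D) = (3/9)(2/8)(6/7)(5/6) = 0.059524; P(data | bowl E) = (1/12)(0/11) = 0.
Weighting by the prior gives 2/7 · 0.035714 = 0.010204, 2/7 · 0.036364 = 0.01039, 1/7 · 0.05 = 0.0071429, 1/14 · 0.059524 = 0.0042517, 3/14 · 0 = 0; with total 0.031988.
So P(bowl B | data) = (0.01039) / (0.031988) = 0.32479.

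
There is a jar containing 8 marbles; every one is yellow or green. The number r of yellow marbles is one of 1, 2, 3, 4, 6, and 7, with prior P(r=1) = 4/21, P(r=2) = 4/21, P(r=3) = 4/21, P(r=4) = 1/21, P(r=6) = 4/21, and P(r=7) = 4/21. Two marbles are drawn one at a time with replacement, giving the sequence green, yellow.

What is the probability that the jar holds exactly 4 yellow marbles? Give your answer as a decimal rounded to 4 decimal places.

The likelihood of the observed sequence under each hypothesis: P(data | r = 1) = (7/8)(1/8) = 7/64; P(data | r = 2) = (6/8)(2/8) = 3/16; P(data | r = 3) = (5/8)(3/8) = 15/64; P(data | r = 4) = (4/8)(4/8) = 1/4; P(data | r = 6) = (2/8)(6/8) = 3/16; P(data | r = 7) = (1/8)(7/8) = 7/64.
Multiplying each by its prior: 4/21 · 7/64 = 1/48, 4/21 · 3/16 = 1/28, 4/21 · 15/64 = 5/112, 1/21 · 1/4 = 1/84, 4/21 · 3/16 = 1/28, 4/21 · 7/64 = 1/48; these sum to 19/112.
By Bayes' rule, P(r = 4 | data) = (1/84) / (19/112) = 4/57.

0.0702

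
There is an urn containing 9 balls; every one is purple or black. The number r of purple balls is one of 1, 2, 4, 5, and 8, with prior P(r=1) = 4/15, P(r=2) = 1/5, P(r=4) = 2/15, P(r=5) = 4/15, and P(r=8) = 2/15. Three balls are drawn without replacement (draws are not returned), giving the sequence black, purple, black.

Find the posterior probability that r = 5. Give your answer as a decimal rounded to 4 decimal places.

For each hypothesis, P(data | H) works out to: P(data | r = 1) = (8/9)(1/8)(7/7) = 1/9; P(data | r = 2) = (7/9)(2/8)(6/7) = 1/6; P(data | r = 4) = (5/9)(4/8)(4/7) = 10/63; P(data | r = 5) = (4/9)(5/8)(3/7) = 5/42; P(data | r = 8) = (1/9)(8/8)(0/7) = 0.
The prior-weighted likelihoods are 4/15 · 1/9 = 4/135, 1/5 · 1/6 = 1/30, 2/15 · 10/63 = 4/189, 4/15 · 5/42 = 2/63, 2/15 · 0 = 0; these sum to 73/630.
Hence P(r = 5 | data) = (2/63) / (73/630) = 20/73.

0.2740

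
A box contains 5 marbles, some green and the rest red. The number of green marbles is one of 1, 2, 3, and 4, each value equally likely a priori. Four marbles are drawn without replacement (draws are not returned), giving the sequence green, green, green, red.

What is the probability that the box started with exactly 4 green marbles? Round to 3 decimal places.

Compute the likelihood of the observed sequence for each case: P(data | r = 1) = (1/5)(0/4) = 0; P(data | r = 2) = (2/5)(1/4)(0/3) = 0; P(data | r = 3) = (3/5)(2/4)(1/3)(2/2) = 1/10; P(data | r = 4) = (4/5)(3/4)(2/3)(1/2) = 1/5.
The prior-weighted likelihoods are 1/4 · 0 = 0, 1/4 · 0 = 0, 1/4 · 1/10 = 1/40, 1/4 · 1/5 = 1/20; these sum to 3/40.
By Bayes' rule, P(r = 4 | data) = (1/20) / (3/40) = 2/3.

0.667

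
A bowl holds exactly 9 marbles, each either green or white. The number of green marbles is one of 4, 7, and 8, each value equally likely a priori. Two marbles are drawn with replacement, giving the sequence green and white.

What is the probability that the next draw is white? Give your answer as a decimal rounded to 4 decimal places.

Compute the likelihood of the observed sequence for each case: P(data | r = 4) = (4/9)(5/9) = 20/81; P(data | r = 7) = (7/9)(2/9) = 14/81; P(data | r = 8) = (8/9)(1/9) = 8/81.
The prior-weighted likelihoods are 1/3 · 20/81 = 20/243, 1/3 · 14/81 = 14/243, 1/3 · 8/81 = 8/243; these sum to 14/81.
The posterior is then P(r = 4 | data) = 10/21, P(r = 7 | data) = 1/3, P(r = 8 | data) = 4/21.
Averaging over the posterior, P(white next | data) = (5/9)(10/21) + (2/9)(1/3) + (1/9)(4/21) = 68/189.

0.3598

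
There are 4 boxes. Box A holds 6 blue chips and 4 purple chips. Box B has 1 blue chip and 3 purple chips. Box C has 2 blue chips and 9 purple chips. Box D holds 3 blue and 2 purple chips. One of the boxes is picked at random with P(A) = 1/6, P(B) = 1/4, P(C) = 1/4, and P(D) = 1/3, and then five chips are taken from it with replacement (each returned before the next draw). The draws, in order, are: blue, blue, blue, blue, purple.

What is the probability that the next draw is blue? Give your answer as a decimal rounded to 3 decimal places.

0.587

The likelihood of the observed sequence under each hypothesis: P(data | box A) = (6/10)(6/10)(6/10)(6/10)(4/10) = 0.05184; P(data | box B) = (1/4)(1/4)(1/4)(1/4)(3/4) = 0.0029297; P(data | box C) = (2/11)(2/11)(2/11)(2/11)(9/11) = 0.00089413; P(data | box D) = (3/5)(3/5)(3/5)(3/5)(2/5) = 0.05184.
Multiplying each by its prior: 1/6 · 0.05184 = 0.00864, 1/4 · 0.0029297 = 0.00073242, 1/4 · 0.00089413 = 0.00022353, 1/3 · 0.05184 = 0.01728; summing to 0.026876.
Normalising, the posterior is P(box A | data) = 0.32148, P(box B | data) = 0.027252, P(box C | data) = 0.0083172, P(box D | data) = 0.64295.
Averaging over the posterior, P(blue next | data) = (3/5)(0.32148) + (1/4)(0.027252) + (2/11)(0.0083172) + (3/5)(0.64295) = 0.58698.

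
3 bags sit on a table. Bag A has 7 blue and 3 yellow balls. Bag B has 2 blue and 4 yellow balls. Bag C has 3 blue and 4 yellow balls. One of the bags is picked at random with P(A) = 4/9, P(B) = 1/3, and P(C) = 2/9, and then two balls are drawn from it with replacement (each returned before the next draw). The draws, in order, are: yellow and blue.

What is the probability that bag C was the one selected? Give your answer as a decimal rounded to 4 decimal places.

Under each hypothesis, the probability of the observed sequence is: P(data | bag A) = (3/10)(7/10) = 0.21; P(data | bag B) = (4/6)(2/6) = 0.22222; P(data | bag C) = (4/7)(3/7) = 0.2449.
The prior-weighted likelihoods are 4/9 · 0.21 = 0.093333, 1/3 · 0.22222 = 0.074074, 2/9 · 0.2449 = 0.054422; summing to 0.22183.
Therefore the posterior P(bag C | data) = (0.054422) / (0.22183) = 0.24533.

0.2453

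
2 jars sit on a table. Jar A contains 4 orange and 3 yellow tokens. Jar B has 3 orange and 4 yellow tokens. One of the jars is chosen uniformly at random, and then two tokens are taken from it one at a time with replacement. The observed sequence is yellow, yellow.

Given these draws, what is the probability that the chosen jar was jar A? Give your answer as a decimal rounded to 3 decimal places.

0.360

The likelihood of the observed sequence under each hypothesis: P(data | jar A) = (3/7)(3/7) = 9/49; P(data | jar B) = (4/7)(4/7) = 16/49.
Multiplying each by its prior: 1/2 · 9/49 = 9/98, 1/2 · 16/49 = 8/49; these sum to 25/98.
So P(jar A | data) = (9/98) / (25/98) = 9/25.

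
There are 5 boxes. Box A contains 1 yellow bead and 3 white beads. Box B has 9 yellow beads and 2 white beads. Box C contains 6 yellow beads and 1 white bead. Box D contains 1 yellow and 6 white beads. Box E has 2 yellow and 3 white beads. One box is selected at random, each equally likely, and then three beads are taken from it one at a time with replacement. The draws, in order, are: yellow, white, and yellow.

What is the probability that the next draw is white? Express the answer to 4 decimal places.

Under each hypothesis, the probability of the observed sequence is: P(data | box A) = (1/4)(3/4)(1/4) = 0.046875; P(data | box B) = (9/11)(2/11)(9/11) = 0.12171; P(data | box C) = (6/7)(1/7)(6/7) = 0.10496; P(data | box D) = (1/7)(6/7)(1/7) = 0.017493; P(data | box E) = (2/5)(3/5)(2/5) = 0.096.
The prior-weighted likelihoods are 1/5 · 0.046875 = 0.009375, 1/5 · 0.12171 = 0.024343, 1/5 · 0.10496 = 0.020991, 1/5 · 0.017493 = 0.0034985, 1/5 · 0.096 = 0.0192; summing to 0.077407.
Normalising, the posterior is P(box A | data) = 0.12111, P(box B | data) = 0.31447, P(box C | data) = 0.27118, P(box D | data) = 0.045196, P(box E | data) = 0.24804.
So P(white next | data) = Σ P(white next | H) P(H | data) = (3/4)(0.12111) + (2/11)(0.31447) + (1/7)(0.27118) + (6/7)(0.045196) + (3/5)(0.24804) = 0.37431.

0.3743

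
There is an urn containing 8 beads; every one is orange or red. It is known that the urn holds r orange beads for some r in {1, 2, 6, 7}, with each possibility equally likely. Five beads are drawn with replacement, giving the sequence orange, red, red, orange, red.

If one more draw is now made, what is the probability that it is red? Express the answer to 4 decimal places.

0.6647

For each hypothesis, P(data | H) works out to: P(data | r = 1) = (1/8)(7/8)(7/8)(1/8)(7/8) = 0.010468; P(data | r = 2) = (2/8)(6/8)(6/8)(2/8)(6/8) = 0.026367; P(data | r = 6) = (6/8)(2/8)(2/8)(6/8)(2/8) = 0.0087891; P(data | r = 7) = (7/8)(1/8)(1/8)(7/8)(1/8) = 0.0014954.
The prior-weighted likelihoods are 1/4 · 0.010468 = 0.0026169, 1/4 · 0.026367 = 0.0065918, 1/4 · 0.0087891 = 0.0021973, 1/4 · 0.0014954 = 0.00037384; with total 0.01178.
Normalising, the posterior is P(r = 1 | data) = 0.22215, P(r = 2 | data) = 0.55959, P(r = 6 | data) = 0.18653, P(r = 7 | data) = 0.031736.
So P(red next | data) = Σ P(red next | H) P(H | data) = (7/8)(0.22215) + (3/4)(0.55959) + (1/4)(0.18653) + (1/8)(0.031736) = 0.66467.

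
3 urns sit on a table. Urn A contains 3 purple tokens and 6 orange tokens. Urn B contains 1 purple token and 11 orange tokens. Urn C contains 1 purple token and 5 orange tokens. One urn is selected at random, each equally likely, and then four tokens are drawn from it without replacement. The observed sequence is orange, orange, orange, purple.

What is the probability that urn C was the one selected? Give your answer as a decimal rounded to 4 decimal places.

0.4516

Compute the likelihood of the observed sequence for each case: P(data | urn A) = (6/9)(5/8)(4/7)(3/6) = 5/42; P(data | urn B) = (11/12)(10/11)(9/10)(1/9) = 1/12; P(data | urn C) = (5/6)(4/5)(3/4)(1/3) = 1/6.
Multiplying each by its prior: 1/3 · 5/42 = 5/126, 1/3 · 1/12 = 1/36, 1/3 · 1/6 = 1/18; these sum to 31/252.
By Bayes' rule, P(urn C | data) = (1/18) / (31/252) = 14/31.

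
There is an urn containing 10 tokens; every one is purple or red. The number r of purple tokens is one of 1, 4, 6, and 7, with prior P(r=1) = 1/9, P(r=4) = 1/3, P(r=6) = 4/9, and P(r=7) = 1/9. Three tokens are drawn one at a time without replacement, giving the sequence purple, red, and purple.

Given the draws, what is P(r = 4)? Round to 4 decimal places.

The likelihood of the observed sequence under each hypothesis: P(data | r = 1) = (1/10)(9/9)(0/8) = 0; P(data | r = 4) = (4/10)(6/9)(3/8) = 0.1; P(data | r = 6) = (6/10)(4/9)(5/8) = 0.16667; P(data | r = 7) = (7/10)(3/9)(6/8) = 0.175.
Weighting by the prior gives 1/9 · 0 = 0, 1/3 · 0.1 = 0.033333, 4/9 · 0.16667 = 0.074074, 1/9 · 0.175 = 0.019444; summing to 0.12685.
Hence P(r = 4 | data) = (0.033333) / (0.12685) = 0.26277.

0.2628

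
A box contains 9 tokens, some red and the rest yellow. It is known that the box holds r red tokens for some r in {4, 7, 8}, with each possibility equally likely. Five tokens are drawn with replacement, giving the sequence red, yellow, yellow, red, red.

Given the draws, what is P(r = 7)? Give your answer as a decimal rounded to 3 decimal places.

0.394

For each hypothesis, P(data | H) works out to: P(data | r = 4) = (4/9)(5/9)(5/9)(4/9)(4/9) = 0.027096; P(data | r = 7) = (7/9)(2/9)(2/9)(7/9)(7/9) = 0.023235; P(data | r = 8) = (8/9)(1/9)(1/9)(8/9)(8/9) = 0.0086708.
The prior-weighted likelihoods are 1/3 · 0.027096 = 0.009032, 1/3 · 0.023235 = 0.007745, 1/3 · 0.0086708 = 0.0028903; summing to 0.019667.
Hence P(r = 7 | data) = (0.007745) / (0.019667) = 0.3938.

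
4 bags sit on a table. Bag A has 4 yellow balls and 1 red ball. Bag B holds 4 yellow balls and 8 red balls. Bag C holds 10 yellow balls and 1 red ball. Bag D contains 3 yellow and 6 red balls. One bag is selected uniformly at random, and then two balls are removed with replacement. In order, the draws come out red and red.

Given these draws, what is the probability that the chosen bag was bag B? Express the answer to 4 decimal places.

0.4742

For each hypothesis, P(data | H) works out to: P(data | bag A) = (1/5)(1/5) = 0.04; P(data | bag B) = (8/12)(8/12) = 0.44444; P(data | bag C) = (1/11)(1/11) = 0.0082645; P(data | bag D) = (6/9)(6/9) = 0.44444.
The prior-weighted likelihoods are 1/4 · 0.04 = 0.01, 1/4 · 0.44444 = 0.11111, 1/4 · 0.0082645 = 0.0020661, 1/4 · 0.44444 = 0.11111; summing to 0.23429.
By Bayes' rule, P(bag B | data) = (0.11111) / (0.23429) = 0.47425.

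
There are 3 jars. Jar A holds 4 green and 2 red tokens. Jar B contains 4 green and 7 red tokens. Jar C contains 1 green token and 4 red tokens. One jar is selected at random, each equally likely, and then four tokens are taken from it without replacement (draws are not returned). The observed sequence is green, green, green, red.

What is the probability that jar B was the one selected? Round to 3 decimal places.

For each hypothesis, P(data | H) works out to: P(data | jar A) = (4/6)(3/5)(2/4)(2/3) = 2/15; P(data | jar B) = (4/11)(3/10)(2/9)(7/8) = 7/330; P(data | jar C) = (1/5)(0/4) = 0.
Multiplying each by its prior: 1/3 · 2/15 = 2/45, 1/3 · 7/330 = 7/990, 1/3 · 0 = 0; these sum to 17/330.
Therefore the posterior P(jar B | data) = (7/990) / (17/330) = 7/51.

0.137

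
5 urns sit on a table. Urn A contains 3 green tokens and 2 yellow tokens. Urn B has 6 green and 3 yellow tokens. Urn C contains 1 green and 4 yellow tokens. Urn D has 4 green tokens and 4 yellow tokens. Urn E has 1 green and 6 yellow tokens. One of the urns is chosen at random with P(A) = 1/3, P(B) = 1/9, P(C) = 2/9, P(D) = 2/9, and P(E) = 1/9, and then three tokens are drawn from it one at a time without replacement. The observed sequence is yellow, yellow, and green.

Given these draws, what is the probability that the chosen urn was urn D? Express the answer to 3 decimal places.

0.238

Compute the likelihood of the observed sequence for each case: P(data | urn A) = (2/5)(1/4)(3/3) = 1/10; P(data | urn B) = (3/9)(2/8)(6/7) = 1/14; P(data | urn C) = (4/5)(3/4)(1/3) = 1/5; P(data | urn D) = (4/8)(3/7)(4/6) = 1/7; P(data | urn E) = (6/7)(5/6)(1/5) = 1/7.
The prior-weighted likelihoods are 1/3 · 1/10 = 1/30, 1/9 · 1/14 = 1/126, 2/9 · 1/5 = 2/45, 2/9 · 1/7 = 2/63, 1/9 · 1/7 = 1/63; with total 2/15.
Hence P(urn D | data) = (2/63) / (2/15) = 5/21.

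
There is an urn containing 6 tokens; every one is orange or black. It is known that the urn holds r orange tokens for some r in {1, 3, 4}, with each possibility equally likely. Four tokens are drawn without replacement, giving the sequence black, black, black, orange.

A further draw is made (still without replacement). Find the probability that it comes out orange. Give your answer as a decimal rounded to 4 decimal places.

Compute the likelihood of the observed sequence for each case: P(data | r = 1) = (5/6)(4/5)(3/4)(1/3) = 1/6; P(data | r = 3) = (3/6)(2/5)(1/4)(3/3) = 1/20; P(data | r = 4) = (2/6)(1/5)(0/4) = 0.
Multiplying each by its prior: 1/3 · 1/6 = 1/18, 1/3 · 1/20 = 1/60, 1/3 · 0 = 0; with total 13/180.
Dividing through by the total gives posterior P(r = 1 | data) = 10/13, P(r = 3 | data) = 3/13, P(r = 4 | data) = 0.
So P(orange next | data) = Σ P(orange next | H) P(H | data) = (0)(10/13) + (1)(3/13) = 3/13.

0.2308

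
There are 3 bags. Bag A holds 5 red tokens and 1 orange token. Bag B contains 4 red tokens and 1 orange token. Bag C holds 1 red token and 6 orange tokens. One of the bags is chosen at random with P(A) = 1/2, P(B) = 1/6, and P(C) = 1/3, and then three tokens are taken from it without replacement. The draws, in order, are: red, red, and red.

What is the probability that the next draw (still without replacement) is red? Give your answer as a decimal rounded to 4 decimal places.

0.6316

The likelihood of the observed sequence under each hypothesis: P(data | bag A) = (5/6)(4/5)(3/4) = 1/2; P(data | bag B) = (4/5)(3/4)(2/3) = 2/5; P(data | bag C) = (1/7)(0/6) = 0.
Weighting by the prior gives 1/2 · 1/2 = 1/4, 1/6 · 2/5 = 1/15, 1/3 · 0 = 0; with total 19/60.
Dividing through by the total gives posterior P(bag A | data) = 15/19, P(bag B | data) = 4/19, P(bag C | data) = 0.
The predictive probability is P(red next | data) = (2/3)(15/19) + (1/2)(4/19) = 12/19.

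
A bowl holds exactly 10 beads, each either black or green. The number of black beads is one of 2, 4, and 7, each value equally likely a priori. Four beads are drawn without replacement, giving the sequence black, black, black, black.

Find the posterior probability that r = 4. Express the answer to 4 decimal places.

0.0278

Under each hypothesis, the probability of the observed sequence is: P(data | r = 2) = (2/10)(1/9)(0/8) = 0; P(data | r = 4) = (4/10)(3/9)(2/8)(1/7) = 1/210; P(data | r = 7) = (7/10)(6/9)(5/8)(4/7) = 1/6.
Weighting by the prior gives 1/3 · 0 = 0, 1/3 · 1/210 = 1/630, 1/3 · 1/6 = 1/18; these sum to 2/35.
Therefore the posterior P(r = 4 | data) = (1/630) / (2/35) = 1/36.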